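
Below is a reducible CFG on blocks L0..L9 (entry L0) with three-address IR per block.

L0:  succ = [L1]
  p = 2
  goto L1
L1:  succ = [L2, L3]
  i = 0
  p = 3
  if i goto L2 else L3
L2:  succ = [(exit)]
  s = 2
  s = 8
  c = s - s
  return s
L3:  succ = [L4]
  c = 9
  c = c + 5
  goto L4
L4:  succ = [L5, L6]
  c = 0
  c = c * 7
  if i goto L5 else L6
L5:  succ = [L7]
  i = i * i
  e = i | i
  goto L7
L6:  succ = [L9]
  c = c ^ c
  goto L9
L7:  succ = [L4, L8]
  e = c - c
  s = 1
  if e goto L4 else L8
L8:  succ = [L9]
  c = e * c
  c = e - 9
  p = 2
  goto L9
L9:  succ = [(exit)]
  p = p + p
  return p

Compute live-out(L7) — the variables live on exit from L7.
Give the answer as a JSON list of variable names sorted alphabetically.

Answer: ["c", "e", "i", "p"]

Working:
Per-block:
  L0: def={p} ue=∅
  L1: def={i,p} ue=∅
  L2: def={c,s} ue=∅
  L3: def={c} ue=∅
  L4: def={c} ue={i}
  L5: def={e,i} ue={i}
  L6: def={c} ue={c}
  L7: def={e,s} ue={c}
  L8: def={c,p} ue={c,e}
  L9: def={p} ue={p}

Live sets:
  L0 li=∅ lo=∅
  L1 li=∅ lo={i,p}
  L2 li=∅ lo=∅
  L3 li={i,p} lo={i,p}
  L4 li={i,p} lo={c,i,p}
  L5 li={c,i,p} lo={c,i,p}
  L6 li={c,p} lo={p}
  L7 li={c,i,p} lo={c,e,i,p}
  L8 li={c,e} lo={p}
  L9 li={p} lo=∅

live-out(L7) = ["c", "e", "i", "p"]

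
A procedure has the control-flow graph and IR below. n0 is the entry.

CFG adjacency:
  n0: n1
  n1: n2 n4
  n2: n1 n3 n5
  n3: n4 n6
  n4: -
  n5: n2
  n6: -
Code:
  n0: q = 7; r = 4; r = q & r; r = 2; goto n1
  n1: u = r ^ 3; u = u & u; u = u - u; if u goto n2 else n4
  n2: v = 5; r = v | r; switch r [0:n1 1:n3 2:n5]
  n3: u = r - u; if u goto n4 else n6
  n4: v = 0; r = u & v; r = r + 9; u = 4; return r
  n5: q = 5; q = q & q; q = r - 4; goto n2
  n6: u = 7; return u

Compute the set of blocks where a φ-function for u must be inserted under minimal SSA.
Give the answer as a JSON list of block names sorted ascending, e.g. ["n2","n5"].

Answer: ["n1", "n4"]

Working:
idom tree: n1←n0 n2←n1 n3←n2 n4←n1 n5←n2 n6←n3
Dom at joins:
  n1: preds {n0,n2}: {n0} ∩ {n0,n1,n2} = {n0}; idom=n0
  n2: preds {n1,n5}: {n0,n1} ∩ {n0,n1,n2,n5} = {n0,n1}; idom=n1
  n4: preds {n1,n3}: {n0,n1} ∩ {n0,n1,n2,n3} = {n0,n1}; idom=n1

DF walk-up:
  n1←n0: walk · to n0
  n1←n2: walk n2→n1 to n0
  n2←n1: walk · to n1
  n2←n5: walk n5→n2 to n1
  n4←n1: walk · to n1
  n4←n3: walk n3→n2 to n1
  DF(n0)=∅
  DF(n1)={n1}
  DF(n2)={n1,n2,n4}
  DF(n3)={n4}
  DF(n4)=∅
  DF(n5)={n2}
  DF(n6)=∅

φ for u: defs {n1,n3,n4,n6}
  DF⁺ = {n1,n4}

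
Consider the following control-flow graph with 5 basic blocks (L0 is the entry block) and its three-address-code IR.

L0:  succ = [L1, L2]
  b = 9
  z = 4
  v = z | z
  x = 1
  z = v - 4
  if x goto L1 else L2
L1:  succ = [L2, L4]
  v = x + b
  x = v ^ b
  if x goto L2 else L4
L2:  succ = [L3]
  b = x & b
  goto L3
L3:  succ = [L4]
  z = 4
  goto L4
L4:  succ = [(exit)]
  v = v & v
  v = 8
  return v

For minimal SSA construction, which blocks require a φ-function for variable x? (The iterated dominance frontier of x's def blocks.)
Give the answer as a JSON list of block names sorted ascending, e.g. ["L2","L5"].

idom tree: L1←L0 L2←L0 L3←L2 L4←L0
Dom at joins:
  L2: preds {L0,L1}: {L0} ∩ {L0,L1} = {L0}; idom=L0
  L4: preds {L1,L3}: {L0,L1} ∩ {L0,L2,L3} = {L0}; idom=L0

Frontier:
  L2←L0: walk · to L0
  L2←L1: walk L1 to L0
  L4←L1: walk L1 to L0
  L4←L3: walk L3→L2 to L0
  L0 → ∅
  L1 → {L2,L4}
  L2 → {L4}
  L3 → {L4}
  L4 → ∅

φ for x: defs {L0,L1}
  DF⁺ = {L2,L4}

Answer: ["L2", "L4"]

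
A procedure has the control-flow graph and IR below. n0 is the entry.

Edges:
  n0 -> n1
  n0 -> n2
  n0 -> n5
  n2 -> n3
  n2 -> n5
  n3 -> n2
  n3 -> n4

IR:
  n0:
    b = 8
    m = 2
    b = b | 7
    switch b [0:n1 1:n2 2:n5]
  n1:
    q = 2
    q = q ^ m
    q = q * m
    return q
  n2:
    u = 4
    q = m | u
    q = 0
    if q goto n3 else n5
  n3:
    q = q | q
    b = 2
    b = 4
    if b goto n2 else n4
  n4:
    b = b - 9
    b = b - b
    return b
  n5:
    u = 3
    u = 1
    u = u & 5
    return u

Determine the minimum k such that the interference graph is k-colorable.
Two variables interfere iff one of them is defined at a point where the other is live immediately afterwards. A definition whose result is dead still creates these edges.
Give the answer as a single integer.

Answer: 2

Derivation:
def/use:
  n0 def {b,m} use ∅
  n1 def {q} use {m}
  n2 def {q,u} use {m}
  n3 def {b,q} use {q}
  n4 def {b} use {b}
  n5 def {u} use ∅

Live sets:
  live n0: ∅→{m}
  live n1: {m}→∅
  live n2: {m}→{m,q}
  live n3: {m,q}→{b,m}
  live n4: {b}→∅
  live n5: ∅→∅

Interfere edges:
  b↔{m}
  m↔{b,q,u}
  q↔{m}
  u↔{m}

Colouring:
  clique {b,m} ⇒ need ≥ 2
  2-colouring: c0={m}  c1={b,q,u}
  χ = 2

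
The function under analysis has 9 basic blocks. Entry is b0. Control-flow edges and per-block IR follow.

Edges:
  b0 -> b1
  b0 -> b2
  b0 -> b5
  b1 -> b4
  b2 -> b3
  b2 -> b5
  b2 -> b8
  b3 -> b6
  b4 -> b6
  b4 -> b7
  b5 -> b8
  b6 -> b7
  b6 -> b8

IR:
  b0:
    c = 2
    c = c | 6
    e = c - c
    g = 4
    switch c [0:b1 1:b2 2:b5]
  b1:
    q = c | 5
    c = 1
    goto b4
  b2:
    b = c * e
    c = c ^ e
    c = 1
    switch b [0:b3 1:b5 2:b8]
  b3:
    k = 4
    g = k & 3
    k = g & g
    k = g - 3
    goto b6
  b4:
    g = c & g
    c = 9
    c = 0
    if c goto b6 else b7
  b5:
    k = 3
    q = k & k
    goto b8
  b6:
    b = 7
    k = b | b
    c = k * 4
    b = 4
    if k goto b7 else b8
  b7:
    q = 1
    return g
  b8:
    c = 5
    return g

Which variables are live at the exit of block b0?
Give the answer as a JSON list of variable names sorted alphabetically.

def/use:
  b0 def {c,e,g} use ∅
  b1 def {c,q} use {c}
  b2 def {b,c} use {c,e}
  b3 def {g,k} use ∅
  b4 def {c,g} use {c,g}
  b5 def {k,q} use ∅
  b6 def {b,c,k} use ∅
  b7 def {q} use {g}
  b8 def {c} use {g}

Liveness:
  b0 li=∅ lo={c,e,g}
  b1 li={c,g} lo={c,g}
  b2 li={c,e,g} lo={g}
  b3 li=∅ lo={g}
  b4 li={c,g} lo={g}
  b5 li={g} lo={g}
  b6 li={g} lo={g}
  b7 li={g} lo=∅
  b8 li={g} lo=∅

live-out(b0) = ["c", "e", "g"]

Answer: ["c", "e", "g"]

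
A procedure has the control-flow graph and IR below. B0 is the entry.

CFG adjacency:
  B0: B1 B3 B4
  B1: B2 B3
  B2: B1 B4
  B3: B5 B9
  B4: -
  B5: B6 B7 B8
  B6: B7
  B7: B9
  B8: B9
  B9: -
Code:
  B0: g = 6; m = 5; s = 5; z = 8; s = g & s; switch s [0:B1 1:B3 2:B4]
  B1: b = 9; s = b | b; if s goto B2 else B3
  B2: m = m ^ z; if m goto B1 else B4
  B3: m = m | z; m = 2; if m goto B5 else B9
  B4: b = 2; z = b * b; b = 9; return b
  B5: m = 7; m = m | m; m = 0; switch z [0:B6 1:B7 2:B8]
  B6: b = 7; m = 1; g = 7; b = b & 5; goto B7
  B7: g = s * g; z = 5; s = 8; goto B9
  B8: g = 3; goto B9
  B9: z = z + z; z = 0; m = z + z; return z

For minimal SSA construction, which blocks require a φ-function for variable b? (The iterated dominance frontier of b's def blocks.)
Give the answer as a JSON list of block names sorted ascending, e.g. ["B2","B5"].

idom tree: B1←B0 B2←B1 B3←B0 B4←B0 B5←B3 B6←B5 B7←B5 B8←B5 B9←B3
Dom at joins:
  B1: preds {B0,B2}: {B0} ∩ {B0,B1,B2} = {B0}; idom=B0
  B3: preds {B0,B1}: {B0} ∩ {B0,B1} = {B0}; idom=B0
  B4: preds {B0,B2}: {B0} ∩ {B0,B1,B2} = {B0}; idom=B0
  B7: preds {B5,B6}: {B0,B3,B5} ∩ {B0,B3,B5,B6} = {B0,B3,B5}; idom=B5
  B9: preds {B3,B7,B8}: {B0,B3} ∩ {B0,B3,B5,B7} ∩ {B0,B3,B5,B8} = {B0,B3}; idom=B3

DF derivation:
  B1←B0: walk · to B0
  B1←B2: walk B2→B1 to B0
  B3←B0: walk · to B0
  B3←B1: walk B1 to B0
  B4←B0: walk · to B0
  B4←B2: walk B2→B1 to B0
  B7←B5: walk · to B5
  B7←B6: walk B6 to B5
  B9←B3: walk · to B3
  B9←B7: walk B7→B5 to B3
  B9←B8: walk B8→B5 to B3
  B0 → ∅
  B1 → {B1,B3,B4}
  B2 → {B1,B4}
  B3 → ∅
  B4 → ∅
  B5 → {B9}
  B6 → {B7}
  B7 → {B9}
  B8 → {B9}
  B9 → ∅

φ for b: defs {B1,B4,B6}
  DF⁺ = {B1,B3,B4,B7,B9}

Answer: ["B1", "B3", "B4", "B7", "B9"]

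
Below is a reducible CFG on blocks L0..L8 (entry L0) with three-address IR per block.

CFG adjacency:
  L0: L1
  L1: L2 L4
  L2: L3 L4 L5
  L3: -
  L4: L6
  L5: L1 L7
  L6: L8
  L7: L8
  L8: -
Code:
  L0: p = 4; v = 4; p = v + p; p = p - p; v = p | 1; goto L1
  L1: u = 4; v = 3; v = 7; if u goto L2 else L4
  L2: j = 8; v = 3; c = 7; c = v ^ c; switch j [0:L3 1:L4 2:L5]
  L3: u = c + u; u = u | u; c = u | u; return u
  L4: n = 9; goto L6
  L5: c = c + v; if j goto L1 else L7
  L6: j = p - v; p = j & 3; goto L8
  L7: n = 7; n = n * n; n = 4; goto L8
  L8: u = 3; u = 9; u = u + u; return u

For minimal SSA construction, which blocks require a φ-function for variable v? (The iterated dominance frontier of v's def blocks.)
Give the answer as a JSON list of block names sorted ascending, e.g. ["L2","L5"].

idom tree: L1←L0 L2←L1 L3←L2 L4←L1 L5←L2 L6←L4 L7←L5 L8←L1
Join-block Dom:
  L1: preds {L0,L5}: {L0} ∩ {L0,L1,L2,L5} = {L0}; idom=L0
  L4: preds {L1,L2}: {L0,L1} ∩ {L0,L1,L2} = {L0,L1}; idom=L1
  L8: preds {L6,L7}: {L0,L1,L4,L6} ∩ {L0,L1,L2,L5,L7} = {L0,L1}; idom=L1

Frontier:
  join L1 pred L0: · stop@L0
  join L1 pred L5: L5→L2→L1 stop@L0
  join L4 pred L1: · stop@L1
  join L4 pred L2: L2 stop@L1
  join L8 pred L6: L6→L4 stop@L1
  join L8 pred L7: L7→L5→L2 stop@L1
  DF(L0)=∅
  DF(L1)={L1}
  DF(L2)={L1,L4,L8}
  DF(L3)=∅
  DF(L4)={L8}
  DF(L5)={L1,L8}
  DF(L6)={L8}
  DF(L7)={L8}
  DF(L8)=∅

φ for v: defs {L0,L1,L2}
  DF⁺ = {L1,L4,L8}

Answer: ["L1", "L4", "L8"]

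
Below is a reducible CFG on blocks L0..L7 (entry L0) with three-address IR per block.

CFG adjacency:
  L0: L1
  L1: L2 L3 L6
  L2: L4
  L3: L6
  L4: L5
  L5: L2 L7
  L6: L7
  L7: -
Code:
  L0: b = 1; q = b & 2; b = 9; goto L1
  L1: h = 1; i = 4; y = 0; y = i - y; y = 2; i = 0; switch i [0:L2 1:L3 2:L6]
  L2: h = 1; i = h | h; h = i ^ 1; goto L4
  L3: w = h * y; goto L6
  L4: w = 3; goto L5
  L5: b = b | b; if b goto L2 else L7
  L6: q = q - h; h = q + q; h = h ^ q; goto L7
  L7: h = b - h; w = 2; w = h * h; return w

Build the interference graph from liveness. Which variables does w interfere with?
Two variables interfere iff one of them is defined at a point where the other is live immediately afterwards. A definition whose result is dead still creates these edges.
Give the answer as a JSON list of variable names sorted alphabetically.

Answer: ["b", "h", "q"]

Working:
Block summaries:
  L0: def={b,q} ue=∅
  L1: def={h,i,y} ue=∅
  L2: def={h,i} ue=∅
  L3: def={w} ue={h,y}
  L4: def={w} ue=∅
  L5: def={b} ue={b}
  L6: def={h,q} ue={h,q}
  L7: def={h,w} ue={b,h}

Live sets:
  L0: in=∅ out={b,q}
  L1: in={b,q} out={b,h,q,y}
  L2: in={b} out={b,h}
  L3: in={b,h,q,y} out={b,h,q}
  L4: in={b,h} out={b,h}
  L5: in={b,h} out={b,h}
  L6: in={b,h,q} out={b,h}
  L7: in={b,h} out=∅

Interfere edges:
  b: {h,i,q,w,y}
  h: {b,i,q,w,y}
  i: {b,h,q,y}
  q: {b,h,i,w,y}
  w: {b,h,q}
  y: {b,h,i,q}

N(w) = ["b", "h", "q"]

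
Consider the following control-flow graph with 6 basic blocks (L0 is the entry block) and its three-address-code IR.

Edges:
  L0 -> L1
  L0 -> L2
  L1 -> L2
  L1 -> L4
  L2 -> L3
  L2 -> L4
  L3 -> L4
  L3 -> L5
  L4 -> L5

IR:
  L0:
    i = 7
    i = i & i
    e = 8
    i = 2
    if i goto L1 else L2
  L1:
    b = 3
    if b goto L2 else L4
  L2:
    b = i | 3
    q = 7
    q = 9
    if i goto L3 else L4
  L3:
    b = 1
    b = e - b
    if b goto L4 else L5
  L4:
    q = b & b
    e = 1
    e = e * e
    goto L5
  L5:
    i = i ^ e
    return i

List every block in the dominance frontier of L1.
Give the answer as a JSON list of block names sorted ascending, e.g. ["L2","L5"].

Answer: ["L2", "L4"]

Working:
idom tree: L1←L0 L2←L0 L3←L2 L4←L0 L5←L0
Dom∩ at merges:
  L2: preds {L0,L1}: {L0} ∩ {L0,L1} = {L0}; idom=L0
  L4: preds {L1,L2,L3}: {L0,L1} ∩ {L0,L2} ∩ {L0,L2,L3} = {L0}; idom=L0
  L5: preds {L3,L4}: {L0,L2,L3} ∩ {L0,L4} = {L0}; idom=L0

Frontier:
  L2←L0: walk · to L0
  L2←L1: walk L1 to L0
  L4←L1: walk L1 to L0
  L4←L2: walk L2 to L0
  L4←L3: walk L3→L2 to L0
  L5←L3: walk L3→L2 to L0
  L5←L4: walk L4 to L0
  L0 → ∅
  L1 → {L2,L4}
  L2 → {L4,L5}
  L3 → {L4,L5}
  L4 → {L5}
  L5 → ∅

DF(L1) = ["L2", "L4"]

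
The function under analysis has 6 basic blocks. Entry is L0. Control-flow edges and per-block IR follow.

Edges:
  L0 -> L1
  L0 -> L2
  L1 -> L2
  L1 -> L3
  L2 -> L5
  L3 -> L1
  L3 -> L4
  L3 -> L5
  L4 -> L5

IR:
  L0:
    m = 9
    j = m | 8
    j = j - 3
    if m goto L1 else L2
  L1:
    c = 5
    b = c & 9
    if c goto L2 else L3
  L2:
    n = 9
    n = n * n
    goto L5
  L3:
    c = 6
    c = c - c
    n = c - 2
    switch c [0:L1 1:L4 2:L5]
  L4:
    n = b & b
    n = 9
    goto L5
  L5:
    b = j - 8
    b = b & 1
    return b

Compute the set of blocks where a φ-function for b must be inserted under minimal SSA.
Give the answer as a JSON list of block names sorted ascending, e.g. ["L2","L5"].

Answer: ["L1", "L2", "L5"]

Derivation:
idom tree: L1←L0 L2←L0 L3←L1 L4←L3 L5←L0
Dom∩ at merges:
  L1: preds {L0,L3}: {L0} ∩ {L0,L1,L3} = {L0}; idom=L0
  L2: preds {L0,L1}: {L0} ∩ {L0,L1} = {L0}; idom=L0
  L5: preds {L2,L3,L4}: {L0,L2} ∩ {L0,L1,L3} ∩ {L0,L1,L3,L4} = {L0}; idom=L0

Frontier:
  L1←L0: walk · to L0
  L1←L3: walk L3→L1 to L0
  L2←L0: walk · to L0
  L2←L1: walk L1 to L0
  L5←L2: walk L2 to L0
  L5←L3: walk L3→L1 to L0
  L5←L4: walk L4→L3→L1 to L0
  DF(L0)=∅
  DF(L1)={L1,L2,L5}
  DF(L2)={L5}
  DF(L3)={L1,L5}
  DF(L4)={L5}
  DF(L5)=∅

φ for b: defs {L1,L5}
  DF⁺ = {L1,L2,L5}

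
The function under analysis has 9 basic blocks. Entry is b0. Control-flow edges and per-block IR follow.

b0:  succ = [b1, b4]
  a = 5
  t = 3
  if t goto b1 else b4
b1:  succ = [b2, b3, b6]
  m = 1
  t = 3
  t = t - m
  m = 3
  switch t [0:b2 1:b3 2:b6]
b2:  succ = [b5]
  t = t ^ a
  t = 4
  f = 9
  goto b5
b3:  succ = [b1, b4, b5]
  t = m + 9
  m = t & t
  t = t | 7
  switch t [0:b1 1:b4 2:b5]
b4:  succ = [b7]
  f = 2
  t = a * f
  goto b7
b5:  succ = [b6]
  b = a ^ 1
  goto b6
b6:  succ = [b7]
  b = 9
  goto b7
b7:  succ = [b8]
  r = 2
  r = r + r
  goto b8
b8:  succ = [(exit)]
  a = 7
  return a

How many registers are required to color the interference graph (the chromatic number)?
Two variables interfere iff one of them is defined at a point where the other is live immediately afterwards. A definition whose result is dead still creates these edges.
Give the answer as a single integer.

Answer: 3

Derivation:
Per-block:
  b0 def {a,t} use ∅
  b1 def {m,t} use ∅
  b2 def {f,t} use {a,t}
  b3 def {m,t} use {m}
  b4 def {f,t} use {a}
  b5 def {b} use {a}
  b6 def {b} use ∅
  b7 def {r} use ∅
  b8 def {a} use ∅

Liveness:
  live b0: ∅→{a}
  live b1: {a}→{a,m,t}
  live b2: {a,t}→{a}
  live b3: {a,m}→{a}
  live b4: {a}→∅
  live b5: {a}→∅
  live b6: ∅→∅
  live b7: ∅→∅
  live b8: ∅→∅

Interference:
  a↔{f,m,t}
  b↔∅
  f↔{a}
  m↔{a,t}
  r↔∅
  t↔{a,m}

Chromatic number:
  clique {a,m,t} ⇒ need ≥ 3
  3-colouring: R0={a,b,r}  R1={f,m}  R2={t}
  χ = 3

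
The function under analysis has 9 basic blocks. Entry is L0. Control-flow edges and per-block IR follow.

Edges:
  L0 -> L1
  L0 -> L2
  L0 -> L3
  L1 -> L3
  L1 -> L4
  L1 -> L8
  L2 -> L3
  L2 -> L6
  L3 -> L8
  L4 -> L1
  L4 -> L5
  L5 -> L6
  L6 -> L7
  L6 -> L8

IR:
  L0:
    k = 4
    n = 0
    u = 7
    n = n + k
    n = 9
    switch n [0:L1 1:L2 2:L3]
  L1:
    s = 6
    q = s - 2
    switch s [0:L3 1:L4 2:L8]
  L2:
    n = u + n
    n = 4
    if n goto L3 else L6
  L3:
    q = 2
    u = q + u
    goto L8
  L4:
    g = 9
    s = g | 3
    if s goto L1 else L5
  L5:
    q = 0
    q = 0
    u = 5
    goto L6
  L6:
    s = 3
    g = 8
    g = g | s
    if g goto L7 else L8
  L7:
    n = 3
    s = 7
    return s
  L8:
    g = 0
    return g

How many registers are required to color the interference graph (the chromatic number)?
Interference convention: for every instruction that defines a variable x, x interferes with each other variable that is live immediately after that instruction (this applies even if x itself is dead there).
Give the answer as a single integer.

Answer: 3

Derivation:
def/use:
  L0 def {k,n,u} use ∅
  L1 def {q,s} use ∅
  L2 def {n} use {n,u}
  L3 def {q,u} use {u}
  L4 def {g,s} use ∅
  L5 def {q,u} use ∅
  L6 def {g,s} use ∅
  L7 def {n,s} use ∅
  L8 def {g} use ∅

Liveness:
  L0 li=∅ lo={n,u}
  L1 li={u} lo={u}
  L2 li={n,u} lo={u}
  L3 li={u} lo=∅
  L4 li={u} lo={u}
  L5 li=∅ lo=∅
  L6 li=∅ lo=∅
  L7 li=∅ lo=∅
  L8 li=∅ lo=∅

Conflict graph:
  g — {s,u}
  k — {n,u}
  n — {k,u}
  q — {s,u}
  s — {g,q,u}
  u — {g,k,n,q,s}

Registers:
  {g,s,u} pairwise interfere (3-clique) ⇒ χ ≥ 3
  assign g→c2 k→c1 n→c2 q→c2 s→c1 u→c0 — no edge inside a register ⇒ χ ≤ 3
  χ = 3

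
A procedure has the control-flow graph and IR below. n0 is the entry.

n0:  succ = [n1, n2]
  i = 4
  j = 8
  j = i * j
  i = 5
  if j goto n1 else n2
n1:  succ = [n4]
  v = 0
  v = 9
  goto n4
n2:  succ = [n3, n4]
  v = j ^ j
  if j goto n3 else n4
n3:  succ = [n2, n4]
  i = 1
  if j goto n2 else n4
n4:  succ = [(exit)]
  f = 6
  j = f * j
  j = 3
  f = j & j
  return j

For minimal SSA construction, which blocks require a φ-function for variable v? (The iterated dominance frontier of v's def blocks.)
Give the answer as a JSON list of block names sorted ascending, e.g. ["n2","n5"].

Answer: ["n2", "n4"]

Analysis:
idom tree: n1←n0 n2←n0 n3←n2 n4←n0
Dom∩ at merges:
  n2: preds {n0,n3}: {n0} ∩ {n0,n2,n3} = {n0}; idom=n0
  n4: preds {n1,n2,n3}: {n0,n1} ∩ {n0,n2} ∩ {n0,n2,n3} = {n0}; idom=n0

Frontier:
  n2←n0: walk · to n0
  n2←n3: walk n3→n2 to n0
  n4←n1: walk n1 to n0
  n4←n2: walk n2 to n0
  n4←n3: walk n3→n2 to n0
  DF(n0)=∅
  DF(n1)={n4}
  DF(n2)={n2,n4}
  DF(n3)={n2,n4}
  DF(n4)=∅

φ for v: defs {n1,n2}
  DF⁺ = {n2,n4}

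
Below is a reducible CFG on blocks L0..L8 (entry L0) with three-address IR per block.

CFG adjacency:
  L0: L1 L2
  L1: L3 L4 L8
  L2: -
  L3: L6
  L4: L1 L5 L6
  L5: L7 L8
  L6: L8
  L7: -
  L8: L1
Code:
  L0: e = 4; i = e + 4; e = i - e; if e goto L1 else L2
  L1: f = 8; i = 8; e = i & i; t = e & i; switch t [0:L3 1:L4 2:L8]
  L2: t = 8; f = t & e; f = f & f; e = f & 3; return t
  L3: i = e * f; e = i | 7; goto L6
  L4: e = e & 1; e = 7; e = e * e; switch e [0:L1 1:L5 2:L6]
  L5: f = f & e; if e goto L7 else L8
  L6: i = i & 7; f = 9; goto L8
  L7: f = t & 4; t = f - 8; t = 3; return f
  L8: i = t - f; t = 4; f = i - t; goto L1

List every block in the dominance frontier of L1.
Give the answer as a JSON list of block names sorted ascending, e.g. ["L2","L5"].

Answer: ["L1"]

Analysis:
idom tree: L1←L0 L2←L0 L3←L1 L4←L1 L5←L4 L6←L1 L7←L5 L8←L1
Dom∩ at merges:
  L1: preds {L0,L4,L8}: {L0} ∩ {L0,L1,L4} ∩ {L0,L1,L8} = {L0}; idom=L0
  L6: preds {L3,L4}: {L0,L1,L3} ∩ {L0,L1,L4} = {L0,L1}; idom=L1
  L8: preds {L1,L5,L6}: {L0,L1} ∩ {L0,L1,L4,L5} ∩ {L0,L1,L6} = {L0,L1}; idom=L1

DF derivation:
  join L1 pred L0: · stop@L0
  join L1 pred L4: L4→L1 stop@L0
  join L1 pred L8: L8→L1 stop@L0
  join L6 pred L3: L3 stop@L1
  join L6 pred L4: L4 stop@L1
  join L8 pred L1: · stop@L1
  join L8 pred L5: L5→L4 stop@L1
  join L8 pred L6: L6 stop@L1
  DF(L0)=∅
  DF(L1)={L1}
  DF(L2)=∅
  DF(L3)={L6}
  DF(L4)={L1,L6,L8}
  DF(L5)={L8}
  DF(L6)={L8}
  DF(L7)=∅
  DF(L8)={L1}

DF(L1) = ["L1"]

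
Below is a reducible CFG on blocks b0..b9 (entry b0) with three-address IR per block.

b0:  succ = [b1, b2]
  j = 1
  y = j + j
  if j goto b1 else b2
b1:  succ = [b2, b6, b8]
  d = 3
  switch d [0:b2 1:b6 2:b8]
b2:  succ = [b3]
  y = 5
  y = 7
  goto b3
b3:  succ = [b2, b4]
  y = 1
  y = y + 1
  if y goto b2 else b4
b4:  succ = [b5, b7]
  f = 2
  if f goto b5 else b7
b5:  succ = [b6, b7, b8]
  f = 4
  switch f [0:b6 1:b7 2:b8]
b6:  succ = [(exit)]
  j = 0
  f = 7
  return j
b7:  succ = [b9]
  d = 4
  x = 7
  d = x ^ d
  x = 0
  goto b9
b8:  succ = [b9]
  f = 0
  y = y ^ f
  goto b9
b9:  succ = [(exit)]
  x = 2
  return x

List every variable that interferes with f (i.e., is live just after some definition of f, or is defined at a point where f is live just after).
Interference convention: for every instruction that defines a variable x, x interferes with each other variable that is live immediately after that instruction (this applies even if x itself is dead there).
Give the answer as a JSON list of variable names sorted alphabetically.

Answer: ["j", "y"]

Analysis:
def/use:
  b0 def {j,y} use ∅
  b1 def {d} use ∅
  b2 def {y} use ∅
  b3 def {y} use ∅
  b4 def {f} use ∅
  b5 def {f} use ∅
  b6 def {f,j} use ∅
  b7 def {d,x} use ∅
  b8 def {f,y} use {y}
  b9 def {x} use ∅

Live sets:
  b0 li=∅ lo={y}
  b1 li={y} lo={y}
  b2 li=∅ lo=∅
  b3 li=∅ lo={y}
  b4 li={y} lo={y}
  b5 li={y} lo={y}
  b6 li=∅ lo=∅
  b7 li=∅ lo=∅
  b8 li={y} lo=∅
  b9 li=∅ lo=∅

Interference:
  d — {x,y}
  f — {j,y}
  j — {f,y}
  x — {d}
  y — {d,f,j}

N(f) = ["j", "y"]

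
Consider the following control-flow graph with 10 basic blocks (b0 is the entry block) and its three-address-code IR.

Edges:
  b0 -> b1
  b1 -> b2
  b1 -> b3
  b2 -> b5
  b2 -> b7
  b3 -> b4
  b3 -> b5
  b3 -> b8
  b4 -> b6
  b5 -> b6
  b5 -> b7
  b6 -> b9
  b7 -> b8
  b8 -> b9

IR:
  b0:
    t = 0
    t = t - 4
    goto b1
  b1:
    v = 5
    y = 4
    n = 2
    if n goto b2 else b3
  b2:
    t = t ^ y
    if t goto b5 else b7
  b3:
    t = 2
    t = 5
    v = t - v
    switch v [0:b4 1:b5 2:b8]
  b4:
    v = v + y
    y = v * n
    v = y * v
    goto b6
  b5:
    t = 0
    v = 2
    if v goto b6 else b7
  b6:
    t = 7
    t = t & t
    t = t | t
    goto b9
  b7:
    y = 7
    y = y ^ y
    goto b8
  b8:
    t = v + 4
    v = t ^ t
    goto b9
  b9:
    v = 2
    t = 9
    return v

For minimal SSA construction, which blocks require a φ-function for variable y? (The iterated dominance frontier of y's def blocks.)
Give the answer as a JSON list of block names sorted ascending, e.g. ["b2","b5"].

Answer: ["b6", "b8", "b9"]

Analysis:
idom tree: b1←b0 b2←b1 b3←b1 b4←b3 b5←b1 b6←b1 b7←b1 b8←b1 b9←b1
Join-block Dom:
  b5: preds {b2,b3}: {b0,b1,b2} ∩ {b0,b1,b3} = {b0,b1}; idom=b1
  b6: preds {b4,b5}: {b0,b1,b3,b4} ∩ {b0,b1,b5} = {b0,b1}; idom=b1
  b7: preds {b2,b5}: {b0,b1,b2} ∩ {b0,b1,b5} = {b0,b1}; idom=b1
  b8: preds {b3,b7}: {b0,b1,b3} ∩ {b0,b1,b7} = {b0,b1}; idom=b1
  b9: preds {b6,b8}: {b0,b1,b6} ∩ {b0,b1,b8} = {b0,b1}; idom=b1

DF derivation:
  b5←b2: walk b2 to b1
  b5←b3: walk b3 to b1
  b6←b4: walk b4→b3 to b1
  b6←b5: walk b5 to b1
  b7←b2: walk b2 to b1
  b7←b5: walk b5 to b1
  b8←b3: walk b3 to b1
  b8←b7: walk b7 to b1
  b9←b6: walk b6 to b1
  b9←b8: walk b8 to b1
  b0: DF=∅
  b1: DF=∅
  b2: DF={b5,b7}
  b3: DF={b5,b6,b8}
  b4: DF={b6}
  b5: DF={b6,b7}
  b6: DF={b9}
  b7: DF={b8}
  b8: DF={b9}
  b9: DF=∅

φ for y: defs {b1,b4,b7}
  DF⁺ = {b6,b8,b9}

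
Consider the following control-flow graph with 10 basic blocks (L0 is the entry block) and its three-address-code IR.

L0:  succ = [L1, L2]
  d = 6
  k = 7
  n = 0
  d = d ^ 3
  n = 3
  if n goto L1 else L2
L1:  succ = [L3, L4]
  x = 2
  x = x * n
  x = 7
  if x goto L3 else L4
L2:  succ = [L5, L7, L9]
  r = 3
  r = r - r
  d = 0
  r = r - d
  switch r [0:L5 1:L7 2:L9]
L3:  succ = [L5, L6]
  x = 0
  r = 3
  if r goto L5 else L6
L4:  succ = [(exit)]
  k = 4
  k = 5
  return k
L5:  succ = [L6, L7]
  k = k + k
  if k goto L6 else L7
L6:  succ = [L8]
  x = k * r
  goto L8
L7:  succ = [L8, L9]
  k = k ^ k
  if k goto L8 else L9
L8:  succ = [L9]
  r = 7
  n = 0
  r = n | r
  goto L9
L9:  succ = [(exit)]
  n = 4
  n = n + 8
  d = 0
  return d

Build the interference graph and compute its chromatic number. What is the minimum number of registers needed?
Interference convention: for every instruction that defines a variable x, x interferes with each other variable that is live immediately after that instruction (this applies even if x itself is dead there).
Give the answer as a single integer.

Block summaries:
  L0: def={d,k,n} ue=∅
  L1: def={x} ue={n}
  L2: def={d,r} ue=∅
  L3: def={r,x} ue=∅
  L4: def={k} ue=∅
  L5: def={k} ue={k}
  L6: def={x} ue={k,r}
  L7: def={k} ue={k}
  L8: def={n,r} ue=∅
  L9: def={d,n} ue=∅

Liveness:
  live L0: ∅→{k,n}
  live L1: {k,n}→{k}
  live L2: {k}→{k,r}
  live L3: {k}→{k,r}
  live L4: ∅→∅
  live L5: {k,r}→{k,r}
  live L6: {k,r}→∅
  live L7: {k}→∅
  live L8: ∅→∅
  live L9: ∅→∅

Conflict graph:
  d: {k,n,r}
  k: {d,n,r,x}
  n: {d,k,r,x}
  r: {d,k,n}
  x: {k,n}

Chromatic number:
  clique {d,k,n,r} ⇒ need ≥ 4
  4-colouring: R0={k}  R1={n}  R2={d,x}  R3={r}
  χ = 4

Answer: 4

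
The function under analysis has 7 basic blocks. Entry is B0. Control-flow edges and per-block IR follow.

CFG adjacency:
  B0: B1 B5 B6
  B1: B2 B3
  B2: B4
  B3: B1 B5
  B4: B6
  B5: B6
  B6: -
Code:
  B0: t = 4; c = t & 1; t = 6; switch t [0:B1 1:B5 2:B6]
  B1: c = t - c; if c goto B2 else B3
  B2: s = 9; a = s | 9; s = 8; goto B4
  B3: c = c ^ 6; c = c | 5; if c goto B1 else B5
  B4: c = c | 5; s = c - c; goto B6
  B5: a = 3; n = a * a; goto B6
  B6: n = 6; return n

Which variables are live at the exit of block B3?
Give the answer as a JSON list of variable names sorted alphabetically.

Block summaries:
  B0: def={c,t} ue=∅
  B1: def={c} ue={c,t}
  B2: def={a,s} ue=∅
  B3: def={c} ue={c}
  B4: def={c,s} ue={c}
  B5: def={a,n} ue=∅
  B6: def={n} ue=∅

Backward fixpoint:
  B0: in=∅ out={c,t}
  B1: in={c,t} out={c,t}
  B2: in={c} out={c}
  B3: in={c,t} out={c,t}
  B4: in={c} out=∅
  B5: in=∅ out=∅
  B6: in=∅ out=∅

live-out(B3) = ["c", "t"]

Answer: ["c", "t"]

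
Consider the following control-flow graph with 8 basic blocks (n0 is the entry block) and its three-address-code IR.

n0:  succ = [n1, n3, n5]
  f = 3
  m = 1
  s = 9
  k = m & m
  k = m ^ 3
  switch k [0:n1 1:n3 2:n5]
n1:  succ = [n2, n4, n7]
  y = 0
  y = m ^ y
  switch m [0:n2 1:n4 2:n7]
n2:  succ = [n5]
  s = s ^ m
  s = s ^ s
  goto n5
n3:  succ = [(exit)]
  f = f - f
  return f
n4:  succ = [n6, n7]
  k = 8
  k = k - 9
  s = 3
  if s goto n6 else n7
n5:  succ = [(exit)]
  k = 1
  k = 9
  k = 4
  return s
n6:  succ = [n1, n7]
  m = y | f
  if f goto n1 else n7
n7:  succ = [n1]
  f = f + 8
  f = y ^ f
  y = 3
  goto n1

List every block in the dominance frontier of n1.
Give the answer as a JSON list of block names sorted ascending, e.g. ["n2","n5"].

idom tree: n1←n0 n2←n1 n3←n0 n4←n1 n5←n0 n6←n4 n7←n1
Dom∩ at merges:
  n1: preds {n0,n6,n7}: {n0} ∩ {n0,n1,n4,n6} ∩ {n0,n1,n7} = {n0}; idom=n0
  n5: preds {n0,n2}: {n0} ∩ {n0,n1,n2} = {n0}; idom=n0
  n7: preds {n1,n4,n6}: {n0,n1} ∩ {n0,n1,n4} ∩ {n0,n1,n4,n6} = {n0,n1}; idom=n1

Frontier:
  join n1 pred n0: · stop@n0
  join n1 pred n6: n6→n4→n1 stop@n0
  join n1 pred n7: n7→n1 stop@n0
  join n5 pred n0: · stop@n0
  join n5 pred n2: n2→n1 stop@n0
  join n7 pred n1: · stop@n1
  join n7 pred n4: n4 stop@n1
  join n7 pred n6: n6→n4 stop@n1
  n0 → ∅
  n1 → {n1,n5}
  n2 → {n5}
  n3 → ∅
  n4 → {n1,n7}
  n5 → ∅
  n6 → {n1,n7}
  n7 → {n1}

DF(n1) = ["n1", "n5"]

Answer: ["n1", "n5"]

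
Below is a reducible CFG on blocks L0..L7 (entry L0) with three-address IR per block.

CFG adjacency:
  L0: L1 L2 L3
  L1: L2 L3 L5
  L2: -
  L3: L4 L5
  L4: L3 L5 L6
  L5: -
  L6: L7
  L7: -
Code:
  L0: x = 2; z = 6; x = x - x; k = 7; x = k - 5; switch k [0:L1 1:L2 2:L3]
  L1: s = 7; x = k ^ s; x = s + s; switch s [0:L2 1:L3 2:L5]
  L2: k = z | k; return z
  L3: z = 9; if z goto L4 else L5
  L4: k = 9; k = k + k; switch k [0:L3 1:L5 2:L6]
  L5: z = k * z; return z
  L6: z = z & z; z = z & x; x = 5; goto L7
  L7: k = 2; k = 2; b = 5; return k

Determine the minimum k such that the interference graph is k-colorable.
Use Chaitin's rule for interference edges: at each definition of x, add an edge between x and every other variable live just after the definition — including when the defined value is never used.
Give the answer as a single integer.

Block summaries:
  L0: {k,x,z} / ∅
  L1: {s,x} / {k}
  L2: {k} / {k,z}
  L3: {z} / ∅
  L4: {k} / ∅
  L5: {z} / {k,z}
  L6: {x,z} / {x,z}
  L7: {b,k} / ∅

Backward fixpoint:
  L0: in=∅ out={k,x,z}
  L1: in={k,z} out={k,x,z}
  L2: in={k,z} out=∅
  L3: in={k,x} out={k,x,z}
  L4: in={x,z} out={k,x,z}
  L5: in={k,z} out=∅
  L6: in={x,z} out=∅
  L7: in=∅ out=∅

Interference:
  b: {k}
  k: {b,s,x,z}
  s: {k,x,z}
  x: {k,s,z}
  z: {k,s,x}

Chromatic number:
  clique {k,s,x,z} ⇒ need ≥ 4
  assign b→R1 k→R0 s→R1 x→R2 z→R3 — no edge inside a register ⇒ χ ≤ 4
  χ = 4

Answer: 4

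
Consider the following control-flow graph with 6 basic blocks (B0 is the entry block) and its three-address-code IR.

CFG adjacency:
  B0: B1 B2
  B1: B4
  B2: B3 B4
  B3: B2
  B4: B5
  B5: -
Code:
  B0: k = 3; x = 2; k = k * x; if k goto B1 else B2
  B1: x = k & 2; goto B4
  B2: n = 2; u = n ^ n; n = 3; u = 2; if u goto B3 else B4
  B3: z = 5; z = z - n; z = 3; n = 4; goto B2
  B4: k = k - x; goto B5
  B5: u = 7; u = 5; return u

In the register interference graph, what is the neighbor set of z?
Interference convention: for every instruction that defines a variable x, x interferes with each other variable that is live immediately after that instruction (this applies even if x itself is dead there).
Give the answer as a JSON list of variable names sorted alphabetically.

Per-block:
  B0: def={k,x} ue=∅
  B1: def={x} ue={k}
  B2: def={n,u} ue=∅
  B3: def={n,z} ue={n}
  B4: def={k} ue={k,x}
  B5: def={u} ue=∅

Backward fixpoint:
  live B0: ∅→{k,x}
  live B1: {k}→{k,x}
  live B2: {k,x}→{k,n,x}
  live B3: {k,n,x}→{k,x}
  live B4: {k,x}→∅
  live B5: ∅→∅

Conflict graph:
  k↔{n,u,x,z}
  n↔{k,u,x,z}
  u↔{k,n,x}
  x↔{k,n,u,z}
  z↔{k,n,x}

N(z) = ["k", "n", "x"]

Answer: ["k", "n", "x"]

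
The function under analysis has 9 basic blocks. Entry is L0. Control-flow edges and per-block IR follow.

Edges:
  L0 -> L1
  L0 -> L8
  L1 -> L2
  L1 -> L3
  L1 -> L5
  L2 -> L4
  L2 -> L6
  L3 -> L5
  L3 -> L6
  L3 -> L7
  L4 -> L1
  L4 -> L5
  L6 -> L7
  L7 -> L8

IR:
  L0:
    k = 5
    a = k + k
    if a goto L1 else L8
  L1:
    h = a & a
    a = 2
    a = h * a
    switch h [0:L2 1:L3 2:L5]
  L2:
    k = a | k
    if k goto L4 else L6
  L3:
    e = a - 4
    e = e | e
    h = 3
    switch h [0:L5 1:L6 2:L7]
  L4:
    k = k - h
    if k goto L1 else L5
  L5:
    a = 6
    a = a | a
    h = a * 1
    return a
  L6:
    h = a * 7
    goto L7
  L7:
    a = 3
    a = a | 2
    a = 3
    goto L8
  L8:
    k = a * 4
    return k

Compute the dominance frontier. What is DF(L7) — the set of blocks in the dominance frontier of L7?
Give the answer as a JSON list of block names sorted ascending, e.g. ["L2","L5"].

Answer: ["L8"]

Working:
idom tree: L1←L0 L2←L1 L3←L1 L4←L2 L5←L1 L6←L1 L7←L1 L8←L0
Dom∩ at merges:
  L1: preds {L0,L4}: {L0} ∩ {L0,L1,L2,L4} = {L0}; idom=L0
  L5: preds {L1,L3,L4}: {L0,L1} ∩ {L0,L1,L3} ∩ {L0,L1,L2,L4} = {L0,L1}; idom=L1
  L6: preds {L2,L3}: {L0,L1,L2} ∩ {L0,L1,L3} = {L0,L1}; idom=L1
  L7: preds {L3,L6}: {L0,L1,L3} ∩ {L0,L1,L6} = {L0,L1}; idom=L1
  L8: preds {L0,L7}: {L0} ∩ {L0,L1,L7} = {L0}; idom=L0

DF walk-up:
  L1←L0: walk · to L0
  L1←L4: walk L4→L2→L1 to L0
  L5←L1: walk · to L1
  L5←L3: walk L3 to L1
  L5←L4: walk L4→L2 to L1
  L6←L2: walk L2 to L1
  L6←L3: walk L3 to L1
  L7←L3: walk L3 to L1
  L7←L6: walk L6 to L1
  L8←L0: walk · to L0
  L8←L7: walk L7→L1 to L0
  L0: DF=∅
  L1: DF={L1,L8}
  L2: DF={L1,L5,L6}
  L3: DF={L5,L6,L7}
  L4: DF={L1,L5}
  L5: DF=∅
  L6: DF={L7}
  L7: DF={L8}
  L8: DF=∅

DF(L7) = ["L8"]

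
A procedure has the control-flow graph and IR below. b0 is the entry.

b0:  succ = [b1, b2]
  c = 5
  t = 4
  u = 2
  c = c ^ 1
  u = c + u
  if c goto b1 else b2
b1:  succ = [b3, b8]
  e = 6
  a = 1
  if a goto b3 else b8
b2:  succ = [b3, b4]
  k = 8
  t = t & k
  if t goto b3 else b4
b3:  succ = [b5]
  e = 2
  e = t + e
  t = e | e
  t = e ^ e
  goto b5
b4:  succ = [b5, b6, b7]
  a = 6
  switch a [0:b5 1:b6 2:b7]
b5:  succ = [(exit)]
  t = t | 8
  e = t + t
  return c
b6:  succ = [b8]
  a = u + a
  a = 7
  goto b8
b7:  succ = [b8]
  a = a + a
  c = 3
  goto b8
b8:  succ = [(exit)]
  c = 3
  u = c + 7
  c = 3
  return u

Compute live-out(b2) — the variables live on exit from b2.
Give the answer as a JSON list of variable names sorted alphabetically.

Answer: ["c", "t", "u"]

Working:
def/use:
  b0: def={c,t,u} ue=∅
  b1: def={a,e} ue=∅
  b2: def={k,t} ue={t}
  b3: def={e,t} ue={t}
  b4: def={a} ue=∅
  b5: def={e,t} ue={c,t}
  b6: def={a} ue={a,u}
  b7: def={a,c} ue={a}
  b8: def={c,u} ue=∅

Live sets:
  live b0: ∅→{c,t,u}
  live b1: {c,t}→{c,t}
  live b2: {c,t,u}→{c,t,u}
  live b3: {c,t}→{c,t}
  live b4: {c,t,u}→{a,c,t,u}
  live b5: {c,t}→∅
  live b6: {a,u}→∅
  live b7: {a}→∅
  live b8: ∅→∅

live-out(b2) = ["c", "t", "u"]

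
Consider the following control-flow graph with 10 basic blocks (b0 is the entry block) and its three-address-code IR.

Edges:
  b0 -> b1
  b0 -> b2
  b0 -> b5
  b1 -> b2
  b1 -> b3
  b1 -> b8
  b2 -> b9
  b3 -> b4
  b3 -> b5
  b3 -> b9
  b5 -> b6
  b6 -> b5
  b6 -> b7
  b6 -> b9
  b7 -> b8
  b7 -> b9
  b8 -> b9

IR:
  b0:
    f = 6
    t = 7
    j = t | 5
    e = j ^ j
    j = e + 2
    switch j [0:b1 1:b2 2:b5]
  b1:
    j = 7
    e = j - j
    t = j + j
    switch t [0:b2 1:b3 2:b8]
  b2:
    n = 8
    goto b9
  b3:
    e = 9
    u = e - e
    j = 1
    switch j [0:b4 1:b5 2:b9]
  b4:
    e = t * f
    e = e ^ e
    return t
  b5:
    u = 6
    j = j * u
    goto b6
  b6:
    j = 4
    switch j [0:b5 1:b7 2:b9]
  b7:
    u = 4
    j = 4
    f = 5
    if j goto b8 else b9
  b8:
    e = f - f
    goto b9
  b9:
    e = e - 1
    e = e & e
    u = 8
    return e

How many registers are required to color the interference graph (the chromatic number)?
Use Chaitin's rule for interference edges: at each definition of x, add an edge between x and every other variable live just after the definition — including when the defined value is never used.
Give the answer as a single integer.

Answer: 5

Analysis:
Block summaries:
  b0 def {e,f,j,t} use ∅
  b1 def {e,j,t} use ∅
  b2 def {n} use ∅
  b3 def {e,j,u} use ∅
  b4 def {e} use {f,t}
  b5 def {j,u} use {j}
  b6 def {j} use ∅
  b7 def {f,j,u} use ∅
  b8 def {e} use {f}
  b9 def {e,u} use {e}

Liveness:
  b0 li=∅ lo={e,f,j}
  b1 li={f} lo={e,f,t}
  b2 li={e} lo={e}
  b3 li={f,t} lo={e,f,j,t}
  b4 li={f,t} lo=∅
  b5 li={e,j} lo={e}
  b6 li={e} lo={e,j}
  b7 li={e} lo={e,f}
  b8 li={f} lo={e}
  b9 li={e} lo=∅

Conflict graph:
  e: {f,j,n,t,u}
  f: {e,j,t,u}
  j: {e,f,t,u}
  n: {e}
  t: {e,f,j,u}
  u: {e,f,j,t}

Registers:
  clique {e,f,j,t,u} ⇒ need ≥ 5
  assign e→c0 f→c1 j→c2 n→c1 t→c3 u→c4 — no edge inside a register ⇒ χ ≤ 5
  χ = 5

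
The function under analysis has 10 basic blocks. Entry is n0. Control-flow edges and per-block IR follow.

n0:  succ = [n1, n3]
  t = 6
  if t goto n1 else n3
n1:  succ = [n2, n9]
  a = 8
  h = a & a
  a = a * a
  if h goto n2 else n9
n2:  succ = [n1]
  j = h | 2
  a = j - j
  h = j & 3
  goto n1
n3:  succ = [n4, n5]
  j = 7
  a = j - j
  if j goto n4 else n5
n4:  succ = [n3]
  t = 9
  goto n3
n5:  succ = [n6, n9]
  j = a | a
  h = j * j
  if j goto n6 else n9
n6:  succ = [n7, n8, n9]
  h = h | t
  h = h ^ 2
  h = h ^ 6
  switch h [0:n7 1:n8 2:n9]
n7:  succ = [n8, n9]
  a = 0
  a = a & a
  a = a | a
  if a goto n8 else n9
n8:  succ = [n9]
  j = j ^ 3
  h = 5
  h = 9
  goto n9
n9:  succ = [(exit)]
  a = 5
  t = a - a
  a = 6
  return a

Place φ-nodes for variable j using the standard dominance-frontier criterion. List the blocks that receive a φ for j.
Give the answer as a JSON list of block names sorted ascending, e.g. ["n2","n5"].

idom tree: n1←n0 n2←n1 n3←n0 n4←n3 n5←n3 n6←n5 n7←n6 n8←n6 n9←n0
Dom at joins:
  n1: preds {n0,n2}: {n0} ∩ {n0,n1,n2} = {n0}; idom=n0
  n3: preds {n0,n4}: {n0} ∩ {n0,n3,n4} = {n0}; idom=n0
  n8: preds {n6,n7}: {n0,n3,n5,n6} ∩ {n0,n3,n5,n6,n7} = {n0,n3,n5,n6}; idom=n6
  n9: preds {n1,n5,n6,n7,n8}: {n0,n1} ∩ {n0,n3,n5} ∩ {n0,n3,n5,n6} ∩ {n0,n3,n5,n6,n7} ∩ {n0,n3,n5,n6,n8} = {n0}; idom=n0

Frontier:
  n1←n0: walk · to n0
  n1←n2: walk n2→n1 to n0
  n3←n0: walk · to n0
  n3←n4: walk n4→n3 to n0
  n8←n6: walk · to n6
  n8←n7: walk n7 to n6
  n9←n1: walk n1 to n0
  n9←n5: walk n5→n3 to n0
  n9←n6: walk n6→n5→n3 to n0
  n9←n7: walk n7→n6→n5→n3 to n0
  n9←n8: walk n8→n6→n5→n3 to n0
  DF(n0)=∅
  DF(n1)={n1,n9}
  DF(n2)={n1}
  DF(n3)={n3,n9}
  DF(n4)={n3}
  DF(n5)={n9}
  DF(n6)={n9}
  DF(n7)={n8,n9}
  DF(n8)={n9}
  DF(n9)=∅

φ for j: defs {n2,n3,n5,n8}
  DF⁺ = {n1,n3,n9}

Answer: ["n1", "n3", "n9"]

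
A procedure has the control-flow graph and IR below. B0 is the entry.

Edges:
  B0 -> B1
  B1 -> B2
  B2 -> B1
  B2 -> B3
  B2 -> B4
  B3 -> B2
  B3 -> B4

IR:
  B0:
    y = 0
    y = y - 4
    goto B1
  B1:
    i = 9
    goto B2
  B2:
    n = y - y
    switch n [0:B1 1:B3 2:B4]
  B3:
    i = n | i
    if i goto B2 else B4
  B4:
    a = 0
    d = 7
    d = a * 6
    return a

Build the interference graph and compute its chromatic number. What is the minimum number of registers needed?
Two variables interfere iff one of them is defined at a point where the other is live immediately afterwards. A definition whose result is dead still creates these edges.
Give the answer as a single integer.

Block summaries:
  B0: {y} / ∅
  B1: {i} / ∅
  B2: {n} / {y}
  B3: {i} / {i,n}
  B4: {a,d} / ∅

Liveness:
  B0 li=∅ lo={y}
  B1 li={y} lo={i,y}
  B2 li={i,y} lo={i,n,y}
  B3 li={i,n,y} lo={i,y}
  B4 li=∅ lo=∅

Conflict graph:
  a↔{d}
  d↔{a}
  i↔{n,y}
  n↔{i,y}
  y↔{i,n}

Colouring:
  clique {i,n,y} ⇒ need ≥ 3
  3-colouring: R0={a,i}  R1={d,n}  R2={y}
  χ = 3

Answer: 3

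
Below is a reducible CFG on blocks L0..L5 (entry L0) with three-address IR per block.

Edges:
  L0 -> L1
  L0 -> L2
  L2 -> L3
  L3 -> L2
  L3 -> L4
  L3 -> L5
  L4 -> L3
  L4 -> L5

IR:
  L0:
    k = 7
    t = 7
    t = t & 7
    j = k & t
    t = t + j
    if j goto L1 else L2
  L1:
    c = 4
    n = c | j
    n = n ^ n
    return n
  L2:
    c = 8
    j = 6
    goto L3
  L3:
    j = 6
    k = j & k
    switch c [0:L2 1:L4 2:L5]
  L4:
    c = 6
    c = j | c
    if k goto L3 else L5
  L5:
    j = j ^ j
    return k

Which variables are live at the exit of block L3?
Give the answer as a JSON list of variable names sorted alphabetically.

Answer: ["j", "k"]

Derivation:
Per-block:
  L0: def={j,k,t} ue=∅
  L1: def={c,n} ue={j}
  L2: def={c,j} ue=∅
  L3: def={j,k} ue={c,k}
  L4: def={c} ue={j,k}
  L5: def={j} ue={j,k}

Liveness:
  live L0: ∅→{j,k}
  live L1: {j}→∅
  live L2: {k}→{c,k}
  live L3: {c,k}→{j,k}
  live L4: {j,k}→{c,j,k}
  live L5: {j,k}→∅

live-out(L3) = ["j", "k"]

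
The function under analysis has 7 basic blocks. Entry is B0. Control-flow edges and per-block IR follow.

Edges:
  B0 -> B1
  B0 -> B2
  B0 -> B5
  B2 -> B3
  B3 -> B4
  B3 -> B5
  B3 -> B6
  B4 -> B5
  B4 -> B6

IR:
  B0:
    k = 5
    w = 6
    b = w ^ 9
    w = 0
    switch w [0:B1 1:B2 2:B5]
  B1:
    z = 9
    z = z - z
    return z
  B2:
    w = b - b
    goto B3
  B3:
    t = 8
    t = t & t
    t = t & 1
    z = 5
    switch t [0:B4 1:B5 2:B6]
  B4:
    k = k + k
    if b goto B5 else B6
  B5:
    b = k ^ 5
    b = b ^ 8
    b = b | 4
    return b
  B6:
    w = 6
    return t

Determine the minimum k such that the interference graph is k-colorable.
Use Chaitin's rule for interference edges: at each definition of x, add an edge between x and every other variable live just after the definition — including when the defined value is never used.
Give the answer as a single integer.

Answer: 4

Derivation:
def/use:
  B0: def={b,k,w} ue=∅
  B1: def={z} ue=∅
  B2: def={w} ue={b}
  B3: def={t,z} ue=∅
  B4: def={k} ue={b,k}
  B5: def={b} ue={k}
  B6: def={w} ue={t}

Liveness:
  live B0: ∅→{b,k}
  live B1: ∅→∅
  live B2: {b,k}→{b,k}
  live B3: {b,k}→{b,k,t}
  live B4: {b,k,t}→{k,t}
  live B5: {k}→∅
  live B6: {t}→∅

Conflict graph:
  b: {k,t,w,z}
  k: {b,t,w,z}
  t: {b,k,w,z}
  w: {b,k,t}
  z: {b,k,t}

Registers:
  clique {b,k,t,w} ⇒ need ≥ 4
  4-colouring: c0={b}  c1={k}  c2={t}  c3={w,z}
  χ = 4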